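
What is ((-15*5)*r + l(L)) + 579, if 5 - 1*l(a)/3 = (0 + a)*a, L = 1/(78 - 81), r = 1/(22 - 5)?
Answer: 30052/51 ≈ 589.25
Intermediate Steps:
r = 1/17 ≈ 0.058824
L = -1/3 (L = 1/(-3) = -1/3 ≈ -0.33333)
l(a) = 15 - 3*a**2 (l(a) = 15 - 3*(0 + a)*a = 15 - 3*a*a = 15 - 3*a**2)
((-15*5)*r + l(L)) + 579 = (-15*5*(1/17) + (15 - 3*(-1/3)**2)) + 579 = (-75*1/17 + (15 - 3*1/9)) + 579 = (-75/17 + (15 - 1/3)) + 579 = (-75/17 + 44/3) + 579 = 523/51 + 579 = 30052/51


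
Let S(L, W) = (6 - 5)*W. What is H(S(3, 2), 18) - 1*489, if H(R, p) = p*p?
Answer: -165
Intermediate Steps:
S(L, W) = W (S(L, W) = 1*W = W)
H(R, p) = p**2
H(S(3, 2), 18) - 1*489 = 18**2 - 1*489 = 324 - 489 = -165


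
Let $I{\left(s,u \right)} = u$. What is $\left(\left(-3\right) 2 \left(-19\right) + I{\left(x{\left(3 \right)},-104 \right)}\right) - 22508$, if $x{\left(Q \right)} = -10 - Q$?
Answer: $-22498$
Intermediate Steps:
$\left(\left(-3\right) 2 \left(-19\right) + I{\left(x{\left(3 \right)},-104 \right)}\right) - 22508 = \left(\left(-3\right) 2 \left(-19\right) - 104\right) - 22508 = \left(\left(-6\right) \left(-19\right) - 104\right) - 22508 = \left(114 - 104\right) - 22508 = 10 - 22508 = -22498$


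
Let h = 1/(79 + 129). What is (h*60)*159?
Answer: 2385/52 ≈ 45.865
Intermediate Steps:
h = 1/208 ≈ 0.0048077
(h*60)*159 = ((1/208)*60)*159 = (15/52)*159 = 2385/52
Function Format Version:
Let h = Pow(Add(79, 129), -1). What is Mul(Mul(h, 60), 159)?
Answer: Rational(2385, 52) ≈ 45.865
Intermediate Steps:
h = Rational(1, 208) (h = Pow(208, -1) = Rational(1, 208) ≈ 0.0048077)
Mul(Mul(h, 60), 159) = Mul(Mul(Rational(1, 208), 60), 159) = Mul(Rational(15, 52), 159) = Rational(2385, 52)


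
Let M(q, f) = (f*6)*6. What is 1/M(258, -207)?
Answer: -1/7452 ≈ -0.00013419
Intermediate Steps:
M(q, f) = 36*f (M(q, f) = (6*f)*6 = 36*f)
1/M(258, -207) = 1/(36*(-207)) = 1/(-7452) = -1/7452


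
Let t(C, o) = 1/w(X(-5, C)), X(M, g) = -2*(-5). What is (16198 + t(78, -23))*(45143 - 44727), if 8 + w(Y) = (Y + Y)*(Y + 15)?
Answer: 828819368/123 ≈ 6.7384e+6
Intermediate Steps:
X(M, g) = 10
w(Y) = -8 + 2*Y*(15 + Y) (w(Y) = -8 + (Y + Y)*(Y + 15) = -8 + (2*Y)*(15 + Y) = -8 + 2*Y*(15 + Y))
t(C, o) = 1/492 (t(C, o) = 1/(-8 + 2*10² + 30*10) = 1/(-8 + 2*100 + 300) = 1/(-8 + 200 + 300) = 1/492)
(16198 + t(78, -23))*(45143 - 44727) = (16198 + 1/492)*(45143 - 44727) = (7969417/492)*416 = 828819368/123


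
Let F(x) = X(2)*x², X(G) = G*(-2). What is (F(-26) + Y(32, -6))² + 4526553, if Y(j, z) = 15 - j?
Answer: 11930394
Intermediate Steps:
X(G) = -2*G
F(x) = -4*x² (F(x) = (-2*2)*x² = -4*x²)
(F(-26) + Y(32, -6))² + 4526553 = (-4*(-26)² + (15 - 1*32))² + 4526553 = (-4*676 + (15 - 32))² + 4526553 = (-2704 - 17)² + 4526553 = (-2721)² + 4526553 = 7403841 + 4526553 = 11930394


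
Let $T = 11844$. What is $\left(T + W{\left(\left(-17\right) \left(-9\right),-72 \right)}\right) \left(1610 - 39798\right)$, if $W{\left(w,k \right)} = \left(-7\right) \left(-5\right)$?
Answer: $-453635252$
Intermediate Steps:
$W{\left(w,k \right)} = 35$
$\left(T + W{\left(\left(-17\right) \left(-9\right),-72 \right)}\right) \left(1610 - 39798\right) = \left(11844 + 35\right) \left(1610 - 39798\right) = 11879 \left(-38188\right) = -453635252$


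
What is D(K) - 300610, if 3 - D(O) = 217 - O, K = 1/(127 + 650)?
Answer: -233740247/777 ≈ -3.0082e+5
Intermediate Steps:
K = 1/777 ≈ 0.0012870
D(O) = -214 + O (D(O) = 3 - (217 - O) = 3 + (-217 + O) = -214 + O)
D(K) - 300610 = (-214 + 1/777) - 300610 = -166277/777 - 300610 = -233740247/777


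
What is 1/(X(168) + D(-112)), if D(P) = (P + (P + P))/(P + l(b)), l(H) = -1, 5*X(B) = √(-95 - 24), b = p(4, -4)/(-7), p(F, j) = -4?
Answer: 135600/620273 - 63845*I*√119/4341911 ≈ 0.21861 - 0.16041*I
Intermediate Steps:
b = 4/7 (b = -4/(-7) = -4*(-⅐) = 4/7 ≈ 0.57143)
X(B) = I*√119/5 (X(B) = √(-95 - 24)/5 = √(-119)/5 = (I*√119)/5 = I*√119/5)
D(P) = 3*P/(-1 + P) (D(P) = (P + (P + P))/(P - 1) = (P + 2*P)/(-1 + P) = (3*P)/(-1 + P) = 3*P/(-1 + P))
1/(X(168) + D(-112)) = 1/(I*√119/5 + 3*(-112)/(-1 - 112)) = 1/(I*√119/5 + 3*(-112)/(-113)) = 1/(I*√119/5 + 3*(-112)*(-1/113)) = 1/(I*√119/5 + 336/113) = 1/(336/113 + I*√119/5)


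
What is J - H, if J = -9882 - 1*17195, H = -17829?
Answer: -9248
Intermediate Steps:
J = -27077 (J = -9882 - 17195 = -27077)
J - H = -27077 - 1*(-17829) = -27077 + 17829 = -9248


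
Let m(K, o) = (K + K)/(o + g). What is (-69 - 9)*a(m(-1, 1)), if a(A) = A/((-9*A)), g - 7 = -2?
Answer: 26/3 ≈ 8.6667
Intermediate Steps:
g = 5 (g = 7 - 2 = 5)
m(K, o) = 2*K/(5 + o) (m(K, o) = (K + K)/(o + 5) = (2*K)/(5 + o) = 2*K/(5 + o))
a(A) = -⅑ (a(A) = A*(-1/(9*A)) = -⅑)
(-69 - 9)*a(m(-1, 1)) = (-69 - 9)*(-⅑) = -78*(-⅑) = 26/3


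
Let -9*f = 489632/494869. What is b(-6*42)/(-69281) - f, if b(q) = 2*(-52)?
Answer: 34385391976/308565172701 ≈ 0.11144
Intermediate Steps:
b(q) = -104
f = -489632/4453821 (f = -489632/(9*494869) = -1/9*489632/494869 = -489632/4453821 ≈ -0.10994)
b(-6*42)/(-69281) - f = -104/(-69281) - 1*(-489632/4453821) = -104*(-1/69281) + 489632/4453821 = 104/69281 + 489632/4453821 = 34385391976/308565172701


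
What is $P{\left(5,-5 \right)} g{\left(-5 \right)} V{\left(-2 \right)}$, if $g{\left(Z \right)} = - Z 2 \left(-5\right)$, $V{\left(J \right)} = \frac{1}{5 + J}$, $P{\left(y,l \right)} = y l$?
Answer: $\frac{1250}{3} \approx 416.67$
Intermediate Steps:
$P{\left(y,l \right)} = l y$
$g{\left(Z \right)} = 10 Z$ ($g{\left(Z \right)} = - 2 Z \left(-5\right) = - \left(-10\right) Z = 10 Z$)
$P{\left(5,-5 \right)} g{\left(-5 \right)} V{\left(-2 \right)} = \frac{\left(-5\right) 5 \cdot 10 \left(-5\right)}{5 - 2} = \frac{\left(-25\right) \left(-50\right)}{3} = 1250 \cdot \frac{1}{3} = \frac{1250}{3}$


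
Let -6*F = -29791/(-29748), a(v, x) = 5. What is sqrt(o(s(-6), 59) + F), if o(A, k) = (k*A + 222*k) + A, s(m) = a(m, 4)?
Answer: sqrt(11856325362814)/29748 ≈ 115.75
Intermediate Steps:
s(m) = 5
o(A, k) = A + 222*k + A*k (o(A, k) = (A*k + 222*k) + A = (222*k + A*k) + A = A + 222*k + A*k)
F = -29791/178488 (F = -(-29791)/(6*(-29748)) = -(-29791)*(-1)/(6*29748) = -1/6*29791/29748 = -29791/178488 ≈ -0.16691)
sqrt(o(s(-6), 59) + F) = sqrt((5 + 222*59 + 5*59) - 29791/178488) = sqrt((5 + 13098 + 295) - 29791/178488) = sqrt(13398 - 29791/178488) = sqrt(2391352433/178488) = sqrt(11856325362814)/29748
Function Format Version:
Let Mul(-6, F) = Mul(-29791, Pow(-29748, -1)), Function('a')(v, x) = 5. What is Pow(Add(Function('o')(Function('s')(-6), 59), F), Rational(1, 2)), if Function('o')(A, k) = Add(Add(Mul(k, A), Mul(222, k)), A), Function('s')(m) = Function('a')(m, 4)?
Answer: Mul(Rational(1, 29748), Pow(11856325362814, Rational(1, 2))) ≈ 115.75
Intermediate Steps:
Function('s')(m) = 5
Function('o')(A, k) = Add(A, Mul(222, k), Mul(A, k)) (Function('o')(A, k) = Add(Add(Mul(A, k), Mul(222, k)), A) = Add(Add(Mul(222, k), Mul(A, k)), A) = Add(A, Mul(222, k), Mul(A, k)))
F = Rational(-29791, 178488) (F = Mul(Rational(-1, 6), Mul(-29791, Pow(-29748, -1))) = Mul(Rational(-1, 6), Mul(-29791, Rational(-1, 29748))) = Mul(Rational(-1, 6), Rational(29791, 29748)) = Rational(-29791, 178488) ≈ -0.16691)
Pow(Add(Function('o')(Function('s')(-6), 59), F), Rational(1, 2)) = Pow(Add(Add(5, Mul(222, 59), Mul(5, 59)), Rational(-29791, 178488)), Rational(1, 2)) = Pow(Add(Add(5, 13098, 295), Rational(-29791, 178488)), Rational(1, 2)) = Pow(Add(13398, Rational(-29791, 178488)), Rational(1, 2)) = Pow(Rational(2391352433, 178488), Rational(1, 2)) = Mul(Rational(1, 29748), Pow(11856325362814, Rational(1, 2)))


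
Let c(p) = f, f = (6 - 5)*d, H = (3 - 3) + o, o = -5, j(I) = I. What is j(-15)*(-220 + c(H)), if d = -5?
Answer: 3375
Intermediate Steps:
H = -5 (H = (3 - 3) - 5 = 0 - 5 = -5)
f = -5 (f = (6 - 5)*(-5) = 1*(-5) = -5)
c(p) = -5
j(-15)*(-220 + c(H)) = -15*(-220 - 5) = -15*(-225) = 3375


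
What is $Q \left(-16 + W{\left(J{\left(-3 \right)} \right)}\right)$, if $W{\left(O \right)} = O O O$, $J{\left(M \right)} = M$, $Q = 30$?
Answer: $-1290$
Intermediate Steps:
$W{\left(O \right)} = O^{3}$ ($W{\left(O \right)} = O^{2} O = O^{3}$)
$Q \left(-16 + W{\left(J{\left(-3 \right)} \right)}\right) = 30 \left(-16 + \left(-3\right)^{3}\right) = 30 \left(-16 - 27\right) = 30 \left(-43\right) = -1290$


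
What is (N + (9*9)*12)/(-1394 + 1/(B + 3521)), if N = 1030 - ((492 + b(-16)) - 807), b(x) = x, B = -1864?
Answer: -3865781/2309857 ≈ -1.6736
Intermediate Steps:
N = 1361 (N = 1030 - ((492 - 16) - 807) = 1030 - (476 - 807) = 1030 - 1*(-331) = 1030 + 331 = 1361)
(N + (9*9)*12)/(-1394 + 1/(B + 3521)) = (1361 + (9*9)*12)/(-1394 + 1/(-1864 + 3521)) = (1361 + 81*12)/(-1394 + 1/1657) = (1361 + 972)/(-1394 + 1/1657) = 2333/(-2309857/1657) = 2333*(-1657/2309857) = -3865781/2309857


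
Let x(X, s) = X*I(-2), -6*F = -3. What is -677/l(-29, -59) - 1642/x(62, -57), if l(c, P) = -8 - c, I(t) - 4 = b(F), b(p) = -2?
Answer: -59215/1302 ≈ -45.480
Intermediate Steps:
F = 1/2 (F = -1/6*(-3) = 1/2 ≈ 0.50000)
I(t) = 2 (I(t) = 4 - 2 = 2)
x(X, s) = 2*X (x(X, s) = X*2 = 2*X)
-677/l(-29, -59) - 1642/x(62, -57) = -677/(-8 - 1*(-29)) - 1642/(2*62) = -677/(-8 + 29) - 1642/124 = -677/21 - 1642*1/124 = -677*1/21 - 821/62 = -677/21 - 821/62 = -59215/1302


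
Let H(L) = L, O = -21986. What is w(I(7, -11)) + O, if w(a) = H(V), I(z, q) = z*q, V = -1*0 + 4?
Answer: -21982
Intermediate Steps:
V = 4 (V = 0 + 4 = 4)
I(z, q) = q*z
w(a) = 4
w(I(7, -11)) + O = 4 - 21986 = -21982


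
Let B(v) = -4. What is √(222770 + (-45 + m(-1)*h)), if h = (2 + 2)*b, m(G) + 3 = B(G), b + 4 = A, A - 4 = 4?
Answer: √222613 ≈ 471.82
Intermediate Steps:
A = 8 (A = 4 + 4 = 8)
b = 4 (b = -4 + 8 = 4)
m(G) = -7 (m(G) = -3 - 4 = -7)
h = 16 (h = (2 + 2)*4 = 4*4 = 16)
√(222770 + (-45 + m(-1)*h)) = √(222770 + (-45 - 7*16)) = √(222770 + (-45 - 112)) = √(222770 - 157) = √222613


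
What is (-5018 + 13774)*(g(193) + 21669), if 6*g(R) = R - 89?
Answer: 569656604/3 ≈ 1.8989e+8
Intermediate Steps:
g(R) = -89/6 + R/6 (g(R) = (R - 89)/6 = (-89 + R)/6 = -89/6 + R/6)
(-5018 + 13774)*(g(193) + 21669) = (-5018 + 13774)*((-89/6 + (⅙)*193) + 21669) = 8756*((-89/6 + 193/6) + 21669) = 8756*(52/3 + 21669) = 8756*(65059/3) = 569656604/3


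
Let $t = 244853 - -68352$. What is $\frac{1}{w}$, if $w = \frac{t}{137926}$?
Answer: $\frac{137926}{313205} \approx 0.44037$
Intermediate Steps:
$t = 313205$ ($t = 244853 + 68352 = 313205$)
$w = \frac{313205}{137926} \approx 2.2708$
$\frac{1}{w} = \frac{1}{\frac{313205}{137926}} = \frac{137926}{313205}$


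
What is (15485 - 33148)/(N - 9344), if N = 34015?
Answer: -17663/24671 ≈ -0.71594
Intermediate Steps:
(15485 - 33148)/(N - 9344) = (15485 - 33148)/(34015 - 9344) = -17663/24671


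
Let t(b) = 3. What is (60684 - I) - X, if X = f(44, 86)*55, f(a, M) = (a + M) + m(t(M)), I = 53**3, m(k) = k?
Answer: -95508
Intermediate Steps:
I = 148877
f(a, M) = 3 + M + a (f(a, M) = (a + M) + 3 = (M + a) + 3 = 3 + M + a)
X = 7315 (X = (3 + 86 + 44)*55 = 133*55 = 7315)
(60684 - I) - X = (60684 - 1*148877) - 1*7315 = (60684 - 148877) - 7315 = -88193 - 7315 = -95508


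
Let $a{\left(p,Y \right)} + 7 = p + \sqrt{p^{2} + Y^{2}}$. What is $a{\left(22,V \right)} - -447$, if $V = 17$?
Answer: $462 + \sqrt{773} \approx 489.8$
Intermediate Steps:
$a{\left(p,Y \right)} = -7 + p + \sqrt{Y^{2} + p^{2}}$ ($a{\left(p,Y \right)} = -7 + \left(p + \sqrt{p^{2} + Y^{2}}\right) = -7 + \left(p + \sqrt{Y^{2} + p^{2}}\right) = -7 + p + \sqrt{Y^{2} + p^{2}}$)
$a{\left(22,V \right)} - -447 = \left(-7 + 22 + \sqrt{17^{2} + 22^{2}}\right) - -447 = \left(-7 + 22 + \sqrt{289 + 484}\right) + 447 = \left(-7 + 22 + \sqrt{773}\right) + 447 = \left(15 + \sqrt{773}\right) + 447 = 462 + \sqrt{773}$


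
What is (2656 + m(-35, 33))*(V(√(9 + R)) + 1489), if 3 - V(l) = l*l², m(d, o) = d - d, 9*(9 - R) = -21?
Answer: 3962752 - 162016*√183/9 ≈ 3.7192e+6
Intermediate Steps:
R = 34/3 (R = 9 - ⅑*(-21) = 9 + 7/3 = 34/3 ≈ 11.333)
m(d, o) = 0
V(l) = 3 - l³ (V(l) = 3 - l*l² = 3 - l³)
(2656 + m(-35, 33))*(V(√(9 + R)) + 1489) = (2656 + 0)*((3 - (√(9 + 34/3))³) + 1489) = 2656*((3 - (√(61/3))³) + 1489) = 2656*((3 - (√183/3)³) + 1489) = 2656*((3 - 61*√183/9) + 1489) = 2656*(1492 - 61*√183/9) = 3962752 - 162016*√183/9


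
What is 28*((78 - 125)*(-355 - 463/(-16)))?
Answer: 1716393/4 ≈ 4.2910e+5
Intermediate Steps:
28*((78 - 125)*(-355 - 463/(-16))) = 28*(-47*(-355 - 463*(-1/16))) = 28*(-47*(-355 + 463/16)) = 28*(-47*(-5217/16)) = 28*(245199/16) = 1716393/4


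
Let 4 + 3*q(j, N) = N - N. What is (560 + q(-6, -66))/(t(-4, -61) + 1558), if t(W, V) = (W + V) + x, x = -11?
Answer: 838/2223 ≈ 0.37697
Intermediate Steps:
t(W, V) = -11 + V + W (t(W, V) = (W + V) - 11 = (V + W) - 11 = -11 + V + W)
q(j, N) = -4/3 (q(j, N) = -4/3 + (N - N)/3 = -4/3 + (⅓)*0 = -4/3 + 0 = -4/3)
(560 + q(-6, -66))/(t(-4, -61) + 1558) = (560 - 4/3)/((-11 - 61 - 4) + 1558) = 1676/(3*(-76 + 1558)) = (1676/3)/1482 = (1676/3)*(1/1482) = 838/2223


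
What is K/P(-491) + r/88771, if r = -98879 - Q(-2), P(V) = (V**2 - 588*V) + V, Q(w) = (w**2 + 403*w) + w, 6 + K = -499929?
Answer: -96290631235/46986312758 ≈ -2.0493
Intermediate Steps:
K = -499935 (K = -6 - 499929 = -499935)
Q(w) = w**2 + 404*w
P(V) = V**2 - 587*V
r = -98075 (r = -98879 - (-2)*(404 - 2) = -98879 - (-2)*402 = -98879 - 1*(-804) = -98879 + 804 = -98075)
K/P(-491) + r/88771 = -499935*(-1/(491*(-587 - 491))) - 98075/88771 = -499935/((-491*(-1078))) - 98075*1/88771 = -499935/529298 - 98075/88771 = -96290631235/46986312758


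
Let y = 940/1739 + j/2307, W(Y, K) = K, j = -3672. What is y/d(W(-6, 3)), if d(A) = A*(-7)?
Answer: 29908/597513 ≈ 0.050054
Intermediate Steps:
y = -29908/28453 (y = 940/1739 - 3672/2307 = 940*(1/1739) - 3672*1/2307 = 20/37 - 1224/769 = -29908/28453 ≈ -1.0511)
d(A) = -7*A
y/d(W(-6, 3)) = -29908/(28453*((-7*3))) = -29908/28453/(-21) = -29908/28453*(-1/21) = 29908/597513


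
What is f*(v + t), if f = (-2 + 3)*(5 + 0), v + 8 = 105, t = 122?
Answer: 1095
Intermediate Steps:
v = 97 (v = -8 + 105 = 97)
f = 5 (f = 1*5 = 5)
f*(v + t) = 5*(97 + 122) = 5*219 = 1095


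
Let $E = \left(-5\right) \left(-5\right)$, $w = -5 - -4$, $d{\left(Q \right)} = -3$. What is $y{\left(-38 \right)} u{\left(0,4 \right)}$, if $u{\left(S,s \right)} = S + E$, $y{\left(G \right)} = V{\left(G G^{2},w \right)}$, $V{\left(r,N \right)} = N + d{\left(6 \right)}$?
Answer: $-100$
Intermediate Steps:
$w = -1$ ($w = -5 + 4 = -1$)
$E = 25$
$V{\left(r,N \right)} = -3 + N$ ($V{\left(r,N \right)} = N - 3 = -3 + N$)
$y{\left(G \right)} = -4$ ($y{\left(G \right)} = -3 - 1 = -4$)
$u{\left(S,s \right)} = 25 + S$ ($u{\left(S,s \right)} = S + 25 = 25 + S$)
$y{\left(-38 \right)} u{\left(0,4 \right)} = - 4 \left(25 + 0\right) = \left(-4\right) 25 = -100$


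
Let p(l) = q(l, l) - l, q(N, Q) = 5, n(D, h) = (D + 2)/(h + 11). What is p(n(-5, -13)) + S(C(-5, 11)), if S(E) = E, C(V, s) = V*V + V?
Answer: 47/2 ≈ 23.500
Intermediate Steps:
n(D, h) = (2 + D)/(11 + h)
C(V, s) = V + V**2 (C(V, s) = V**2 + V = V + V**2)
p(l) = 5 - l
p(n(-5, -13)) + S(C(-5, 11)) = (5 - (2 - 5)/(11 - 13)) - 5*(1 - 5) = (5 - (-3)/(-2)) - 5*(-4) = (5 - (-1)*(-3)/2) + 20 = (5 - 1*3/2) + 20 = (5 - 3/2) + 20 = 7/2 + 20 = 47/2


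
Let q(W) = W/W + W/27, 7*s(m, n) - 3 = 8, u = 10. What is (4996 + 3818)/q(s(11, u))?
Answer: 832923/100 ≈ 8329.2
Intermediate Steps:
s(m, n) = 11/7 (s(m, n) = 3/7 + (⅐)*8 = 3/7 + 8/7 = 11/7)
q(W) = 1 + W/27 (q(W) = 1 + W*(1/27) = 1 + W/27)
(4996 + 3818)/q(s(11, u)) = (4996 + 3818)/(1 + (1/27)*(11/7)) = 8814/(1 + 11/189) = 8814/(200/189) = 8814*(189/200) = 832923/100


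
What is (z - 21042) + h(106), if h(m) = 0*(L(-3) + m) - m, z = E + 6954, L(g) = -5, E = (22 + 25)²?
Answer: -11985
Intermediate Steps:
E = 2209 (E = 47² = 2209)
z = 9163 (z = 2209 + 6954 = 9163)
h(m) = -m (h(m) = 0*(-5 + m) - m = 0 - m = -m)
(z - 21042) + h(106) = (9163 - 21042) - 1*106 = -11879 - 106 = -11985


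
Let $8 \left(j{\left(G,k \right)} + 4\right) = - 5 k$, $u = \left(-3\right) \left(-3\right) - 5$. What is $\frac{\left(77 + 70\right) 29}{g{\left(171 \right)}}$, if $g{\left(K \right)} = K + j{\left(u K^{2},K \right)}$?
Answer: $\frac{34104}{481} \approx 70.902$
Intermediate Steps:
$u = 4$ ($u = 9 - 5 = 4$)
$j{\left(G,k \right)} = -4 - \frac{5 k}{8}$ ($j{\left(G,k \right)} = -4 + \frac{\left(-5\right) k}{8} = -4 - \frac{5 k}{8}$)
$g{\left(K \right)} = -4 + \frac{3 K}{8}$ ($g{\left(K \right)} = K - \left(4 + \frac{5 K}{8}\right) = -4 + \frac{3 K}{8}$)
$\frac{\left(77 + 70\right) 29}{g{\left(171 \right)}} = \frac{\left(77 + 70\right) 29}{-4 + \frac{3}{8} \cdot 171} = \frac{147 \cdot 29}{-4 + \frac{513}{8}} = \frac{4263}{\frac{481}{8}} = 4263 \cdot \frac{8}{481} = \frac{34104}{481}$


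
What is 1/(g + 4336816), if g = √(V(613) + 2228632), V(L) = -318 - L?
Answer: 4336816/18807970790155 - √2227701/18807970790155 ≈ 2.3050e-7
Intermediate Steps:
g = √2227701 (g = √((-318 - 1*613) + 2228632) = √((-318 - 613) + 2228632) = √(-931 + 2228632) = √2227701 ≈ 1492.5)
1/(g + 4336816) = 1/(√2227701 + 4336816) = 1/(4336816 + √2227701)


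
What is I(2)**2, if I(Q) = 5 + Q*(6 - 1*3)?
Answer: 121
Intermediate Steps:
I(Q) = 5 + 3*Q (I(Q) = 5 + Q*(6 - 3) = 5 + Q*3 = 5 + 3*Q)
I(2)**2 = (5 + 3*2)**2 = (5 + 6)**2 = 11**2 = 121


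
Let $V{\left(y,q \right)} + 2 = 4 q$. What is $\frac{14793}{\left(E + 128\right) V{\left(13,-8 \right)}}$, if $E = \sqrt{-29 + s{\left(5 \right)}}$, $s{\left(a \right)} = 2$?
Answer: $- \frac{946752}{278987} + \frac{44379 i \sqrt{3}}{557974} \approx -3.3935 + 0.13776 i$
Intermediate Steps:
$V{\left(y,q \right)} = -2 + 4 q$
$E = 3 i \sqrt{3}$ ($E = \sqrt{-29 + 2} = \sqrt{-27} = 3 i \sqrt{3} \approx 5.1962 i$)
$\frac{14793}{\left(E + 128\right) V{\left(13,-8 \right)}} = \frac{14793}{\left(3 i \sqrt{3} + 128\right) \left(-2 + 4 \left(-8\right)\right)} = \frac{14793}{\left(128 + 3 i \sqrt{3}\right) \left(-2 - 32\right)} = \frac{14793}{\left(128 + 3 i \sqrt{3}\right) \left(-34\right)} = \frac{14793}{-4352 - 102 i \sqrt{3}}$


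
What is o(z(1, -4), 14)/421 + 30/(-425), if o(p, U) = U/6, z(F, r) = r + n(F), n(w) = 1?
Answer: -6983/107355 ≈ -0.065046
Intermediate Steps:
z(F, r) = 1 + r (z(F, r) = r + 1 = 1 + r)
o(p, U) = U/6 (o(p, U) = U*(⅙) = U/6)
o(z(1, -4), 14)/421 + 30/(-425) = ((⅙)*14)/421 + 30/(-425) = (7/3)*(1/421) + 30*(-1/425) = 7/1263 - 6/85 = -6983/107355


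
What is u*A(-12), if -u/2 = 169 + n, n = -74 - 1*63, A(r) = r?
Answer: 768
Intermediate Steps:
n = -137 (n = -74 - 63 = -137)
u = -64 (u = -2*(169 - 137) = -2*32 = -64)
u*A(-12) = -64*(-12) = 768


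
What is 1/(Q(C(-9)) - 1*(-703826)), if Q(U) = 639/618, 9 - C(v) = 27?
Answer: 206/144988369 ≈ 1.4208e-6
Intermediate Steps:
C(v) = -18 (C(v) = 9 - 1*27 = 9 - 27 = -18)
Q(U) = 213/206 (Q(U) = 639*(1/618) = 213/206)
1/(Q(C(-9)) - 1*(-703826)) = 1/(213/206 - 1*(-703826)) = 1/(213/206 + 703826) = 1/(144988369/206) = 206/144988369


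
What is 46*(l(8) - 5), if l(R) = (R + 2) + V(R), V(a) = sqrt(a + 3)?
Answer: 230 + 46*sqrt(11) ≈ 382.56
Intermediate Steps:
V(a) = sqrt(3 + a)
l(R) = 2 + R + sqrt(3 + R) (l(R) = (R + 2) + sqrt(3 + R) = (2 + R) + sqrt(3 + R) = 2 + R + sqrt(3 + R))
46*(l(8) - 5) = 46*((2 + 8 + sqrt(3 + 8)) - 5) = 46*((2 + 8 + sqrt(11)) - 5) = 46*((10 + sqrt(11)) - 5) = 46*(5 + sqrt(11)) = 230 + 46*sqrt(11)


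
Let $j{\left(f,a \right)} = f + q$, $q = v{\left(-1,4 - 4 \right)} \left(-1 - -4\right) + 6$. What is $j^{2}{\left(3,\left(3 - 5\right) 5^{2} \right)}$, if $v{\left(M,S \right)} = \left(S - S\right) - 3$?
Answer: $0$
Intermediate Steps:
$v{\left(M,S \right)} = -3$ ($v{\left(M,S \right)} = 0 - 3 = -3$)
$q = -3$ ($q = - 3 \left(-1 - -4\right) + 6 = - 3 \left(-1 + 4\right) + 6 = \left(-3\right) 3 + 6 = -9 + 6 = -3$)
$j{\left(f,a \right)} = -3 + f$ ($j{\left(f,a \right)} = f - 3 = -3 + f$)
$j^{2}{\left(3,\left(3 - 5\right) 5^{2} \right)} = \left(-3 + 3\right)^{2} = 0^{2} = 0$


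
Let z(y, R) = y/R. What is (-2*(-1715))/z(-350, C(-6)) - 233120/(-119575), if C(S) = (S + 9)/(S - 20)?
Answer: 383065/124358 ≈ 3.0803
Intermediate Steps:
C(S) = (9 + S)/(-20 + S)
(-2*(-1715))/z(-350, C(-6)) - 233120/(-119575) = (-2*(-1715))/((-350*(-20 - 6)/(9 - 6))) - 233120/(-119575) = 3430/((-350/(3/(-26)))) - 233120*(-1/119575) = 3430/((-350/((-1/26*3)))) + 46624/23915 = 3430/((-350/(-3/26))) + 46624/23915 = 3430/((-350*(-26/3))) + 46624/23915 = 3430/(9100/3) + 46624/23915 = 3430*(3/9100) + 46624/23915 = 147/130 + 46624/23915 = 383065/124358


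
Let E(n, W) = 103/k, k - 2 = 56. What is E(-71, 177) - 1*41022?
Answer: -2379173/58 ≈ -41020.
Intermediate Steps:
k = 58 (k = 2 + 56 = 58)
E(n, W) = 103/58
E(-71, 177) - 1*41022 = 103/58 - 1*41022 = 103/58 - 41022 = -2379173/58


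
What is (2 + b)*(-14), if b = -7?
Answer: 70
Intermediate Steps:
(2 + b)*(-14) = (2 - 7)*(-14) = -5*(-14) = 70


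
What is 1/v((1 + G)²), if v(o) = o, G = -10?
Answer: 1/81 ≈ 0.012346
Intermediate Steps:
1/v((1 + G)²) = 1/((1 - 10)²) = 1/((-9)²) = 1/81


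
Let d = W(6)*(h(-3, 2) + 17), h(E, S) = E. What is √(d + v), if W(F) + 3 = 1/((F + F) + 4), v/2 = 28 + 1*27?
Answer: √1102/4 ≈ 8.2991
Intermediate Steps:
v = 110 (v = 2*(28 + 1*27) = 2*(28 + 27) = 2*55 = 110)
W(F) = -3 + 1/(4 + 2*F) (W(F) = -3 + 1/((F + F) + 4) = -3 + 1/(2*F + 4) = -3 + 1/(4 + 2*F))
d = -329/8 (d = ((-11 - 6*6)/(2*(2 + 6)))*(-3 + 17) = ((½)*(-11 - 36)/8)*14 = ((½)*(⅛)*(-47))*14 = -47/16*14 = -329/8 ≈ -41.125)
√(d + v) = √(-329/8 + 110) = √(551/8) = √1102/4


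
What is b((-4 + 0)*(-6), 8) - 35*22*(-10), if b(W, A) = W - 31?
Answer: 7693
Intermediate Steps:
b(W, A) = -31 + W
b((-4 + 0)*(-6), 8) - 35*22*(-10) = (-31 + (-4 + 0)*(-6)) - 35*22*(-10) = (-31 - 4*(-6)) - 770*(-10) = (-31 + 24) + 7700 = -7 + 7700 = 7693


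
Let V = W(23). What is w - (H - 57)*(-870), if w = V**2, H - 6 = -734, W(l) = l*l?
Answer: -403109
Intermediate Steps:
W(l) = l**2
H = -728 (H = 6 - 734 = -728)
V = 529 (V = 23**2 = 529)
w = 279841 (w = 529**2 = 279841)
w - (H - 57)*(-870) = 279841 - (-728 - 57)*(-870) = 279841 - (-785)*(-870) = 279841 - 1*682950 = 279841 - 682950 = -403109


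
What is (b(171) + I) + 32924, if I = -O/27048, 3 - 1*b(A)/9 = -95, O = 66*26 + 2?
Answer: 457191485/13524 ≈ 33806.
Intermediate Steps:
O = 1718 (O = 1716 + 2 = 1718)
b(A) = 882 (b(A) = 27 - 9*(-95) = 27 + 855 = 882)
I = -859/13524 (I = -1*1718/27048 = -1718*1/27048 = -859/13524 ≈ -0.063517)
(b(171) + I) + 32924 = (882 - 859/13524) + 32924 = 11927309/13524 + 32924 = 457191485/13524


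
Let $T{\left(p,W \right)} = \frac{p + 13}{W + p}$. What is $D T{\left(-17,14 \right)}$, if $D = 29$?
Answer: $\frac{116}{3} \approx 38.667$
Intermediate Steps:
$T{\left(p,W \right)} = \frac{13 + p}{W + p}$
$D T{\left(-17,14 \right)} = 29 \frac{13 - 17}{14 - 17} = 29 \frac{1}{-3} \left(-4\right) = 29 \left(\left(- \frac{1}{3}\right) \left(-4\right)\right) = 29 \cdot \frac{4}{3} = \frac{116}{3}$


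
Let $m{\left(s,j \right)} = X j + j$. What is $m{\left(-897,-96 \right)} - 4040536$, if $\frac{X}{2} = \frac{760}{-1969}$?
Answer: $- \frac{7955858488}{1969} \approx -4.0406 \cdot 10^{6}$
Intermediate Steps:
$X = - \frac{1520}{1969}$ ($X = 2 \frac{760}{-1969} = 2 \cdot 760 \left(- \frac{1}{1969}\right) = 2 \left(- \frac{760}{1969}\right) = - \frac{1520}{1969} \approx -0.77197$)
$m{\left(s,j \right)} = \frac{449 j}{1969}$ ($m{\left(s,j \right)} = - \frac{1520 j}{1969} + j = \frac{449 j}{1969}$)
$m{\left(-897,-96 \right)} - 4040536 = \frac{449}{1969} \left(-96\right) - 4040536 = - \frac{43104}{1969} - 4040536 = - \frac{7955858488}{1969}$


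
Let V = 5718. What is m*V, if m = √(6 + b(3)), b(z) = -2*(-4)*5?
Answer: 5718*√46 ≈ 38781.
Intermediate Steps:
b(z) = 40 (b(z) = 8*5 = 40)
m = √46 (m = √(6 + 40) = √46 ≈ 6.7823)
m*V = √46*5718 = 5718*√46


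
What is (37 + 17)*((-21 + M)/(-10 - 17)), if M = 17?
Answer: 8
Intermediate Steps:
(37 + 17)*((-21 + M)/(-10 - 17)) = (37 + 17)*((-21 + 17)/(-10 - 17)) = 54*(-4/(-27)) = 54*(-4*(-1/27)) = 54*(4/27) = 8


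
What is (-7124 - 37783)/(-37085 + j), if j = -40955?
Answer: 44907/78040 ≈ 0.57544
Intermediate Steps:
(-7124 - 37783)/(-37085 + j) = (-7124 - 37783)/(-37085 - 40955) = -44907/(-78040) = -44907*(-1/78040) = 44907/78040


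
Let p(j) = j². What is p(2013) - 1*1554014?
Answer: 2498155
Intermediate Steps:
p(2013) - 1*1554014 = 2013² - 1*1554014 = 4052169 - 1554014 = 2498155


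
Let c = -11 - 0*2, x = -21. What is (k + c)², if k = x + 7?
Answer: 625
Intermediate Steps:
k = -14 (k = -21 + 7 = -14)
c = -11 (c = -11 - 1*0 = -11 + 0 = -11)
(k + c)² = (-14 - 11)² = (-25)² = 625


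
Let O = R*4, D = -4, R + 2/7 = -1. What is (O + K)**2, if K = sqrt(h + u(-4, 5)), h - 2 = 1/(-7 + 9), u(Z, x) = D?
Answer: 2445/98 - 36*I*sqrt(6)/7 ≈ 24.949 - 12.597*I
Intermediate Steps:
R = -9/7 (R = -2/7 - 1 = -9/7 ≈ -1.2857)
u(Z, x) = -4
h = 5/2 (h = 2 + 1/(-7 + 9) = 2 + 1/2 = 5/2 ≈ 2.5000)
O = -36/7 (O = -9/7*4 = -36/7 ≈ -5.1429)
K = I*sqrt(6)/2 (K = sqrt(5/2 - 4) = sqrt(-3/2) = I*sqrt(6)/2 ≈ 1.2247*I)
(O + K)**2 = (-36/7 + I*sqrt(6)/2)**2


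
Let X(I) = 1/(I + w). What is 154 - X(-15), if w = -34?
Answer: 7547/49 ≈ 154.02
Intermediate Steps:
X(I) = 1/(-34 + I) (X(I) = 1/(I - 34) = 1/(-34 + I))
154 - X(-15) = 154 - 1/(-34 - 15) = 154 - 1/(-49) = 154 - 1*(-1/49) = 154 + 1/49 = 7547/49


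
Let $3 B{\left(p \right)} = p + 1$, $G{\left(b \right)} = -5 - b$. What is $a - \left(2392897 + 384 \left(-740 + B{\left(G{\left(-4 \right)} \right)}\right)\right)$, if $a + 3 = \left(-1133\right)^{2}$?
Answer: $-825051$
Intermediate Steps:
$B{\left(p \right)} = \frac{1}{3} + \frac{p}{3}$ ($B{\left(p \right)} = \frac{p + 1}{3} = \frac{1 + p}{3} = \frac{1}{3} + \frac{p}{3}$)
$a = 1283686$ ($a = -3 + \left(-1133\right)^{2} = -3 + 1283689 = 1283686$)
$a - \left(2392897 + 384 \left(-740 + B{\left(G{\left(-4 \right)} \right)}\right)\right) = 1283686 - \left(2392897 + 384 \left(-740 + \left(\frac{1}{3} + \frac{-5 - -4}{3}\right)\right)\right) = 1283686 - \left(2392897 + 384 \left(-740 + \left(\frac{1}{3} + \frac{-5 + 4}{3}\right)\right)\right) = 1283686 - \left(2392897 + 384 \left(-740 + \left(\frac{1}{3} + \frac{1}{3} \left(-1\right)\right)\right)\right) = 1283686 - \left(2392897 + 384 \left(-740 + \left(\frac{1}{3} - \frac{1}{3}\right)\right)\right) = 1283686 - \left(2392897 + 384 \left(-740 + 0\right)\right) = 1283686 - 2108737 = -825051$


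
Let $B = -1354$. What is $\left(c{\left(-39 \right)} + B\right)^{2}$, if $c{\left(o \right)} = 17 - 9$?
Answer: $1811716$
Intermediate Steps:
$c{\left(o \right)} = 8$
$\left(c{\left(-39 \right)} + B\right)^{2} = \left(8 - 1354\right)^{2} = \left(-1346\right)^{2} = 1811716$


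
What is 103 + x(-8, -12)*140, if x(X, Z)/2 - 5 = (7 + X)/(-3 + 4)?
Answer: 1223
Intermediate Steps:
x(X, Z) = 24 + 2*X (x(X, Z) = 10 + 2*((7 + X)/(-3 + 4)) = 10 + 2*((7 + X)/1) = 10 + 2*((7 + X)*1) = 10 + 2*(7 + X) = 10 + (14 + 2*X) = 24 + 2*X)
103 + x(-8, -12)*140 = 103 + (24 + 2*(-8))*140 = 103 + (24 - 16)*140 = 103 + 8*140 = 103 + 1120 = 1223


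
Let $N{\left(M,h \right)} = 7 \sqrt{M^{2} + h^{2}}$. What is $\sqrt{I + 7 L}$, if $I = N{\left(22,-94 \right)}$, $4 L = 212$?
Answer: $\sqrt{371 + 14 \sqrt{2330}} \approx 32.354$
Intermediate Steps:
$L = 53$ ($L = \frac{1}{4} \cdot 212 = 53$)
$I = 14 \sqrt{2330}$ ($I = 7 \sqrt{22^{2} + \left(-94\right)^{2}} = 7 \sqrt{484 + 8836} = 7 \sqrt{9320} = 7 \cdot 2 \sqrt{2330} = 14 \sqrt{2330} \approx 675.78$)
$\sqrt{I + 7 L} = \sqrt{14 \sqrt{2330} + 7 \cdot 53} = \sqrt{14 \sqrt{2330} + 371} = \sqrt{371 + 14 \sqrt{2330}}$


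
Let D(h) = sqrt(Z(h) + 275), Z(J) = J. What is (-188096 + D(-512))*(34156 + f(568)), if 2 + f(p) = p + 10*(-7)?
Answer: -6517902592 + 34652*I*sqrt(237) ≈ -6.5179e+9 + 5.3346e+5*I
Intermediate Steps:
f(p) = -72 + p (f(p) = -2 + (p + 10*(-7)) = -2 + (p - 70) = -2 + (-70 + p) = -72 + p)
D(h) = sqrt(275 + h) (D(h) = sqrt(h + 275) = sqrt(275 + h))
(-188096 + D(-512))*(34156 + f(568)) = (-188096 + sqrt(275 - 512))*(34156 + (-72 + 568)) = (-188096 + sqrt(-237))*(34156 + 496) = (-188096 + I*sqrt(237))*34652 = -6517902592 + 34652*I*sqrt(237)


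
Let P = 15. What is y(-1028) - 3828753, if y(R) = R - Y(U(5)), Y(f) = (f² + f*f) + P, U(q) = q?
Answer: -3829846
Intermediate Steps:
Y(f) = 15 + 2*f² (Y(f) = (f² + f*f) + 15 = (f² + f²) + 15 = 2*f² + 15 = 15 + 2*f²)
y(R) = -65 + R (y(R) = R - (15 + 2*5²) = R - (15 + 2*25) = R - (15 + 50) = R - 1*65 = R - 65 = -65 + R)
y(-1028) - 3828753 = (-65 - 1028) - 3828753 = -1093 - 3828753 = -3829846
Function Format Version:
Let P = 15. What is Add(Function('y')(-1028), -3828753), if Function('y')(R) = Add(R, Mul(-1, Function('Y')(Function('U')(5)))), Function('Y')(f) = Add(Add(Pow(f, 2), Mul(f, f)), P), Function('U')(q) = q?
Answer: -3829846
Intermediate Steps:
Function('Y')(f) = Add(15, Mul(2, Pow(f, 2))) (Function('Y')(f) = Add(Add(Pow(f, 2), Mul(f, f)), 15) = Add(Add(Pow(f, 2), Pow(f, 2)), 15) = Add(Mul(2, Pow(f, 2)), 15) = Add(15, Mul(2, Pow(f, 2))))
Function('y')(R) = Add(-65, R) (Function('y')(R) = Add(R, Mul(-1, Add(15, Mul(2, Pow(5, 2))))) = Add(R, Mul(-1, Add(15, Mul(2, 25)))) = Add(R, Mul(-1, Add(15, 50))) = Add(R, Mul(-1, 65)) = Add(R, -65) = Add(-65, R))
Add(Function('y')(-1028), -3828753) = Add(Add(-65, -1028), -3828753) = Add(-1093, -3828753) = -3829846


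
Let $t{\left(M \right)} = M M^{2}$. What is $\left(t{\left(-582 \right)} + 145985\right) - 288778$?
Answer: $-197280161$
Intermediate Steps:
$t{\left(M \right)} = M^{3}$
$\left(t{\left(-582 \right)} + 145985\right) - 288778 = \left(\left(-582\right)^{3} + 145985\right) - 288778 = \left(-197137368 + 145985\right) - 288778 = -196991383 - 288778 = -197280161$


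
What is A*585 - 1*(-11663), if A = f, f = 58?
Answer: 45593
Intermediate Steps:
A = 58
A*585 - 1*(-11663) = 58*585 - 1*(-11663) = 33930 + 11663 = 45593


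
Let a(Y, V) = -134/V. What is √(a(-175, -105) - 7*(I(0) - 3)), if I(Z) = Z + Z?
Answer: √245595/105 ≈ 4.7198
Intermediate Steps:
I(Z) = 2*Z
√(a(-175, -105) - 7*(I(0) - 3)) = √(-134/(-105) - 7*(2*0 - 3)) = √(-134*(-1/105) - 7*(0 - 3)) = √(134/105 - 7*(-3)) = √(134/105 + 21) = √(2339/105) = √245595/105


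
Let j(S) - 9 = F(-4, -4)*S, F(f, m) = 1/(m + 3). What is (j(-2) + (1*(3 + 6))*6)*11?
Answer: 715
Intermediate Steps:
F(f, m) = 1/(3 + m)
j(S) = 9 - S (j(S) = 9 + S/(3 - 4) = 9 + S/(-1) = 9 - S)
(j(-2) + (1*(3 + 6))*6)*11 = ((9 - 1*(-2)) + (1*(3 + 6))*6)*11 = ((9 + 2) + (1*9)*6)*11 = (11 + 9*6)*11 = (11 + 54)*11 = 65*11 = 715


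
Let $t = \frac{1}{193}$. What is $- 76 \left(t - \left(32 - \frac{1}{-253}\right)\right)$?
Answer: $\frac{118747568}{48829} \approx 2431.9$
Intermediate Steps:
$t = \frac{1}{193} \approx 0.0051813$
$- 76 \left(t - \left(32 - \frac{1}{-253}\right)\right) = - 76 \left(\frac{1}{193} - \left(32 - \frac{1}{-253}\right)\right) = - 76 \left(\frac{1}{193} - \frac{8097}{253}\right) = \left(-76\right) \left(- \frac{1562468}{48829}\right) = \frac{118747568}{48829}$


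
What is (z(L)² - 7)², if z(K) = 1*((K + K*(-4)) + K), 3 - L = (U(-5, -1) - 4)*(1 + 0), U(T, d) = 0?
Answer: 35721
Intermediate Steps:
L = 7 (L = 3 - (0 - 4)*(1 + 0) = 3 - (-4) = 3 - 1*(-4) = 3 + 4 = 7)
z(K) = -2*K (z(K) = 1*((K - 4*K) + K) = 1*(-3*K + K) = 1*(-2*K) = -2*K)
(z(L)² - 7)² = ((-2*7)² - 7)² = ((-14)² - 7)² = (196 - 7)² = 189² = 35721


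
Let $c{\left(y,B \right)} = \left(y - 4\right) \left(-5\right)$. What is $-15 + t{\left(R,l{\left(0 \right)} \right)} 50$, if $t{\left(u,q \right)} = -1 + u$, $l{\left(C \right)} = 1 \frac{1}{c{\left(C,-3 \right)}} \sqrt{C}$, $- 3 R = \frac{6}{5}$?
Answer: $-85$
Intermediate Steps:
$c{\left(y,B \right)} = 20 - 5 y$ ($c{\left(y,B \right)} = \left(-4 + y\right) \left(-5\right) = 20 - 5 y$)
$R = - \frac{2}{5}$ ($R = - \frac{6 \cdot \frac{1}{5}}{3} = \left(- \frac{1}{3}\right) \frac{6}{5} = - \frac{2}{5} \approx -0.4$)
$l{\left(C \right)} = \frac{\sqrt{C}}{20 - 5 C}$ ($l{\left(C \right)} = 1 \frac{1}{20 - 5 C} \sqrt{C} = \frac{\sqrt{C}}{20 - 5 C}$)
$-15 + t{\left(R,l{\left(0 \right)} \right)} 50 = -15 + \left(-1 - \frac{2}{5}\right) 50 = -15 - 70 = -85$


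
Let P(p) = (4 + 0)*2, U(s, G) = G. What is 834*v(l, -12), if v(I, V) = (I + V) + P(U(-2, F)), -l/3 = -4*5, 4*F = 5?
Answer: 46704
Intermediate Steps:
F = 5/4 (F = (¼)*5 = 5/4 ≈ 1.2500)
l = 60 (l = -(-12)*5 = -3*(-20) = 60)
P(p) = 8 (P(p) = 4*2 = 8)
v(I, V) = 8 + I + V (v(I, V) = (I + V) + 8 = 8 + I + V)
834*v(l, -12) = 834*(8 + 60 - 12) = 834*56 = 46704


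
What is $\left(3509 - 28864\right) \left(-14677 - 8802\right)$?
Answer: $595310045$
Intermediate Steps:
$\left(3509 - 28864\right) \left(-14677 - 8802\right) = \left(-25355\right) \left(-23479\right) = 595310045$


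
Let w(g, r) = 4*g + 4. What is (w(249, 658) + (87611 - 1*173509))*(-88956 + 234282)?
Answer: -12337886748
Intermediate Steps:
w(g, r) = 4 + 4*g
(w(249, 658) + (87611 - 1*173509))*(-88956 + 234282) = ((4 + 4*249) + (87611 - 1*173509))*(-88956 + 234282) = ((4 + 996) + (87611 - 173509))*145326 = (1000 - 85898)*145326 = -84898*145326 = -12337886748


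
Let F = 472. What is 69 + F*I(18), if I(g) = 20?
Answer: 9509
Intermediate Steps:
69 + F*I(18) = 69 + 472*20 = 69 + 9440 = 9509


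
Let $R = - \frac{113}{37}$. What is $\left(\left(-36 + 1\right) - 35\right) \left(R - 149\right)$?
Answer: $\frac{393820}{37} \approx 10644.0$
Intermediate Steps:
$R = - \frac{113}{37}$ ($R = \left(-113\right) \frac{1}{37} = - \frac{113}{37} \approx -3.0541$)
$\left(\left(-36 + 1\right) - 35\right) \left(R - 149\right) = \left(\left(-36 + 1\right) - 35\right) \left(- \frac{113}{37} - 149\right) = \left(-35 - 35\right) \left(- \frac{5626}{37}\right) = \left(-70\right) \left(- \frac{5626}{37}\right) = \frac{393820}{37}$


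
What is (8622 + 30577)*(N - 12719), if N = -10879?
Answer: -925018002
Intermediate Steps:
(8622 + 30577)*(N - 12719) = (8622 + 30577)*(-10879 - 12719) = 39199*(-23598) = -925018002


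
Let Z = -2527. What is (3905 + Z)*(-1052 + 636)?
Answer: -573248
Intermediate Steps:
(3905 + Z)*(-1052 + 636) = (3905 - 2527)*(-1052 + 636) = 1378*(-416) = -573248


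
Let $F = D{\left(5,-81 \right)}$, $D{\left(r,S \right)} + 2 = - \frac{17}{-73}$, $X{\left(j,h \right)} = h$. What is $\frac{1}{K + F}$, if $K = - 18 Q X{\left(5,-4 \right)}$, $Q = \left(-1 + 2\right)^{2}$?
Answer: $\frac{73}{5127} \approx 0.014238$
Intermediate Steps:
$Q = 1$ ($Q = 1^{2} = 1$)
$D{\left(r,S \right)} = - \frac{129}{73}$ ($D{\left(r,S \right)} = -2 - \frac{17}{-73} = -2 - - \frac{17}{73} = -2 + \frac{17}{73} = - \frac{129}{73}$)
$K = 72$ ($K = \left(-18\right) 1 \left(-4\right) = \left(-18\right) \left(-4\right) = 72$)
$F = - \frac{129}{73} \approx -1.7671$
$\frac{1}{K + F} = \frac{1}{72 - \frac{129}{73}} = \frac{1}{\frac{5127}{73}} = \frac{73}{5127}$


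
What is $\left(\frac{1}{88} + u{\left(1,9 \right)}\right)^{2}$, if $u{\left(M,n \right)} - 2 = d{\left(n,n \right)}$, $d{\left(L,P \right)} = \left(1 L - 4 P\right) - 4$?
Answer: $\frac{6507601}{7744} \approx 840.34$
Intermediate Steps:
$d{\left(L,P \right)} = -4 + L - 4 P$ ($d{\left(L,P \right)} = \left(L - 4 P\right) - 4 = -4 + L - 4 P$)
$u{\left(M,n \right)} = -2 - 3 n$ ($u{\left(M,n \right)} = 2 - \left(4 + 3 n\right) = -2 - 3 n$)
$\left(\frac{1}{88} + u{\left(1,9 \right)}\right)^{2} = \left(\frac{1}{88} - 29\right)^{2} = \left(- \frac{2551}{88}\right)^{2} = \frac{6507601}{7744}$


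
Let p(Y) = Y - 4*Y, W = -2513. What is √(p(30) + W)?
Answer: I*√2603 ≈ 51.02*I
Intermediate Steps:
p(Y) = -3*Y
√(p(30) + W) = √(-3*30 - 2513) = √(-90 - 2513) = √(-2603) = I*√2603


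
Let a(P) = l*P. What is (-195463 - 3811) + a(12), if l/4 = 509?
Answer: -174842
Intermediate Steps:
l = 2036 (l = 4*509 = 2036)
a(P) = 2036*P
(-195463 - 3811) + a(12) = (-195463 - 3811) + 2036*12 = -199274 + 24432 = -174842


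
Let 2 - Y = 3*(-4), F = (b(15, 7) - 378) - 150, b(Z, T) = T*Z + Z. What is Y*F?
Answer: -5712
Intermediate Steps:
b(Z, T) = Z + T*Z
F = -408 (F = (15*(1 + 7) - 378) - 150 = (15*8 - 378) - 150 = (120 - 378) - 150 = -258 - 150 = -408)
Y = 14 (Y = 2 - 3*(-4) = 2 - 1*(-12) = 2 + 12 = 14)
Y*F = 14*(-408) = -5712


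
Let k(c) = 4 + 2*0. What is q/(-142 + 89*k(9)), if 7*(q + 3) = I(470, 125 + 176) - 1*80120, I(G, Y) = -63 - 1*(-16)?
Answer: -40094/749 ≈ -53.530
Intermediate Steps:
k(c) = 4 (k(c) = 4 + 0 = 4)
I(G, Y) = -47 (I(G, Y) = -63 + 16 = -47)
q = -80188/7 (q = -3 + (-47 - 1*80120)/7 = -3 + (-47 - 80120)/7 = -3 + (⅐)*(-80167) = -3 - 80167/7 = -80188/7 ≈ -11455.)
q/(-142 + 89*k(9)) = -80188/(7*(-142 + 89*4)) = -80188/(7*(-142 + 356)) = -80188/7/214 = -80188/7*1/214 = -40094/749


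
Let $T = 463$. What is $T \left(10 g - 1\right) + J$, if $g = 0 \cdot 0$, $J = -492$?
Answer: $-955$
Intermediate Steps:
$g = 0$
$T \left(10 g - 1\right) + J = 463 \left(10 \cdot 0 - 1\right) - 492 = 463 \left(0 - 1\right) - 492 = 463 \left(-1\right) - 492 = -463 - 492 = -955$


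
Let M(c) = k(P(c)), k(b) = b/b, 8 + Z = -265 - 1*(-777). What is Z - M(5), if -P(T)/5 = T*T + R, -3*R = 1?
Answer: 503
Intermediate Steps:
R = -⅓ (R = -⅓*1 = -⅓ ≈ -0.33333)
Z = 504 (Z = -8 + (-265 - 1*(-777)) = -8 + (-265 + 777) = -8 + 512 = 504)
P(T) = 5/3 - 5*T² (P(T) = -5*(T*T - ⅓) = -5*(T² - ⅓) = -5*(-⅓ + T²) = 5/3 - 5*T²)
k(b) = 1
M(c) = 1
Z - M(5) = 504 - 1*1 = 504 - 1 = 503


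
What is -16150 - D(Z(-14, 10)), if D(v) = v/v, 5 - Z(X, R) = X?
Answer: -16151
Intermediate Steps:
Z(X, R) = 5 - X
D(v) = 1
-16150 - D(Z(-14, 10)) = -16150 - 1*1 = -16150 - 1 = -16151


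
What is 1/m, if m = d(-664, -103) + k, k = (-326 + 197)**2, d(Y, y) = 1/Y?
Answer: 664/11049623 ≈ 6.0093e-5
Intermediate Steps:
k = 16641 (k = (-129)**2 = 16641)
m = 11049623/664 (m = 1/(-664) + 16641 = -1/664 + 16641 = 11049623/664 ≈ 16641.)
1/m = 1/(11049623/664) = 664/11049623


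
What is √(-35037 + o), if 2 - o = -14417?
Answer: 13*I*√122 ≈ 143.59*I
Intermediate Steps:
o = 14419 (o = 2 - 1*(-14417) = 2 + 14417 = 14419)
√(-35037 + o) = √(-35037 + 14419) = √(-20618) = 13*I*√122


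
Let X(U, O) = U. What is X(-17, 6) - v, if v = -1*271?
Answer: 254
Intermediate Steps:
v = -271
X(-17, 6) - v = -17 - 1*(-271) = -17 + 271 = 254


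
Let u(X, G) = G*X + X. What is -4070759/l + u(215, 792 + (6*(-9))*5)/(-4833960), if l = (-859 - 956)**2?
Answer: -121504880641/96510011400 ≈ -1.2590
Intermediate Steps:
u(X, G) = X + G*X
l = 3294225 (l = (-1815)**2 = 3294225)
-4070759/l + u(215, 792 + (6*(-9))*5)/(-4833960) = -4070759/3294225 + (215*(1 + (792 + (6*(-9))*5)))/(-4833960) = -4070759*1/3294225 + (215*(1 + (792 - 54*5)))*(-1/4833960) = -370069/299475 + (215*(1 + (792 - 270)))*(-1/4833960) = -370069/299475 + (215*(1 + 522))*(-1/4833960) = -370069/299475 + (215*523)*(-1/4833960) = -370069/299475 + 112445*(-1/4833960) = -370069/299475 - 22489/966792 = -121504880641/96510011400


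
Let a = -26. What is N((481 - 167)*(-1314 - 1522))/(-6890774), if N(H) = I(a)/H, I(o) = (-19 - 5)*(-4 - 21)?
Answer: 75/767032726262 ≈ 9.7779e-11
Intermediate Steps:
I(o) = 600 (I(o) = -24*(-25) = 600)
N(H) = 600/H
N((481 - 167)*(-1314 - 1522))/(-6890774) = (600/(((481 - 167)*(-1314 - 1522))))/(-6890774) = (600/((314*(-2836))))*(-1/6890774) = (600/(-890504))*(-1/6890774) = (600*(-1/890504))*(-1/6890774) = -75/111313*(-1/6890774) = 75/767032726262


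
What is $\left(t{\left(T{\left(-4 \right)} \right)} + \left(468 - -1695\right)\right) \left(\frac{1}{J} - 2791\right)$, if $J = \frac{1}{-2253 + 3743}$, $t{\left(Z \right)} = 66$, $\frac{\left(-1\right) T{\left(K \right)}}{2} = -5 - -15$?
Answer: $-2899929$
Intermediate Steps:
$T{\left(K \right)} = -20$ ($T{\left(K \right)} = - 2 \left(-5 - -15\right) = - 2 \left(-5 + 15\right) = \left(-2\right) 10 = -20$)
$J = \frac{1}{1490} \approx 0.00067114$
$\left(t{\left(T{\left(-4 \right)} \right)} + \left(468 - -1695\right)\right) \left(\frac{1}{J} - 2791\right) = \left(66 + \left(468 - -1695\right)\right) \left(\frac{1}{\frac{1}{1490}} - 2791\right) = \left(66 + \left(468 + 1695\right)\right) \left(1490 - 2791\right) = \left(66 + 2163\right) \left(-1301\right) = 2229 \left(-1301\right) = -2899929$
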